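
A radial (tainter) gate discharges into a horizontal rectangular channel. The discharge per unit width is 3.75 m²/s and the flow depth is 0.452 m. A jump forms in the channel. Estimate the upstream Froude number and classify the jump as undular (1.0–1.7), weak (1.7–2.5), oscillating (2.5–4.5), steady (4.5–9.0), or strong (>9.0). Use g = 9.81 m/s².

Fr₁ = 3.94; oscillating jump

V₁ = q/y₁ = 3.75/0.452 = 8.30 m/s. Fr₁ = V₁/√(g·y₁) = 8.30/√(9.81×0.452) = 3.94.
Fr₁ = 3.94 lies in the oscillating range.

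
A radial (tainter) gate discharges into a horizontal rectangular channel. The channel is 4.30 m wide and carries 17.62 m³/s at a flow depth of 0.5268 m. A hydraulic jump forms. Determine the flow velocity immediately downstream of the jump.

V₂ = 1.782 m/s

q = Q/b = 17.62/4.30 = 4.098 m²/s; V₁ = q/y₁ = 7.778 m/s. Fr₁ = V₁/√(g·y₁) = 3.422.
By Bélanger, y₂/y₁ = ½[√(1 + 8Fr₁²) − 1] = ½[√94.661 − 1] = 4.365.
y₂ = 4.365 × 0.5268 = 2.299 m.
V₂ = q/y₂ = 4.098/2.299 = 1.782 m/s.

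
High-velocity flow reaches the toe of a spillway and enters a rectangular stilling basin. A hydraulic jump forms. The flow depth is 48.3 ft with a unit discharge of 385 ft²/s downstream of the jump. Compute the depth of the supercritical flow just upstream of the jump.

y₁ = 3.67 ft

V₂ = q/y₂ = 385/48.3 = 7.97 ft/s; Fr₂ = V₂/√(g·y₂) = 0.202.
The Bélanger relation is symmetric: y₁/y₂ = ½[√(1 + 8Fr₂²) − 1] = ½[√1.327 − 1] = 0.0759.
y₁ = 0.0759 × 48.3 = 3.67 ft.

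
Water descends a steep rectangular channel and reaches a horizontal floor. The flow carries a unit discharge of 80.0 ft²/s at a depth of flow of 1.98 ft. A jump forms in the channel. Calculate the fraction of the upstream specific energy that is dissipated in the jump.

V₁ = q/y₁ = 80.0/1.98 = 40.4 ft/s. Fr₁ = V₁/√(g·y₁) = 40.4/√(32.2×1.98) = 5.06.
Sequent-depth ratio: y₂/y₁ = ½[√(1 + 8Fr₁²) − 1] = ½[√205.8 − 1] = 6.67.
y₂ = 6.67 × 1.98 = 13.2 ft.
E₁ = y₁ + V₁²/2g = 27.3 ft. ΔE = (y₂ − y₁)³/(4y₁y₂) = 13.5 ft. ΔE/E₁ = 13.5/27.3 = 0.496.

ΔE/E₁ = 0.496 (49.6%)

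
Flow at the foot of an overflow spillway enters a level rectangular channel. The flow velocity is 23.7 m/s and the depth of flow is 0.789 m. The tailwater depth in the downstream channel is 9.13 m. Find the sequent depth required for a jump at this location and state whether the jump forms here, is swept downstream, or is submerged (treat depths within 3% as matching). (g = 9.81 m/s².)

y₂ = 9.12 m; the jump forms here

Fr₁ = V₁/√(g·y₁) = 23.7/√(9.81×0.789) = 8.52.
Bélanger equation: y₂/y₁ = ½[√(1 + 8Fr₁²) − 1] = ½[√581.6 − 1] = 11.6.
y₂ = 11.6 × 0.789 = 9.12 m.
Tailwater y_tw = 9.13 m: y_tw ≈ y₂, so the jump forms here.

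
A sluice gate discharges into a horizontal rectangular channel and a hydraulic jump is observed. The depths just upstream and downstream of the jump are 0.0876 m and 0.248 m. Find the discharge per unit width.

For a rectangular channel the momentum equation gives q² = ½·g·y₁·y₂·(y₁ + y₂) = ½×9.81×0.0876×0.248×0.336 = 0.0358.
q = √0.0358 = 0.189 m²/s.

q = 0.189 m²/s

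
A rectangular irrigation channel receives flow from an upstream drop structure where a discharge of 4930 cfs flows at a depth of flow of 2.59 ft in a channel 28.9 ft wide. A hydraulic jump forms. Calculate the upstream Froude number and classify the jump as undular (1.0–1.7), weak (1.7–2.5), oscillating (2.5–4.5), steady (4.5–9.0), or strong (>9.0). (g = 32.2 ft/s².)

Fr₁ = 7.21; steady jump

q = Q/b = 4930/28.9 = 171 ft²/s; V₁ = q/y₁ = 65.9 ft/s. Fr₁ = V₁/√(g·y₁) = 7.21.
Fr₁ = 7.21 lies in the steady range.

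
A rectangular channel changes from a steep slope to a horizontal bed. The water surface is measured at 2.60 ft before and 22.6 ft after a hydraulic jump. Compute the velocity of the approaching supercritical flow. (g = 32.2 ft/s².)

V₁ = 59.4 ft/s

For a rectangular channel the momentum equation gives q² = ½·g·y₁·y₂·(y₁ + y₂) = ½×32.2×2.60×22.6×25.2 = 23840.
q = √23840 = 154 ft²/s.
V₁ = q/y₁ = 154/2.60 = 59.4 ft/s.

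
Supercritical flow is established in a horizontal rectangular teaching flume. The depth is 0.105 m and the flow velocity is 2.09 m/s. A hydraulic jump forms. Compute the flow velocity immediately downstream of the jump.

V₂ = 0.851 m/s

Fr₁ = V₁/√(g·y₁) = 2.09/√(9.81×0.105) = 2.06.
Conjugate-depth relation: y₂/y₁ = ½[√(1 + 8Fr₁²) − 1] = ½[√34.93 − 1] = 2.45.
y₂ = 2.45 × 0.105 = 0.258 m.
q = V₁·y₁ = 2.09 × 0.105 = 0.219 m²/s.
V₂ = q/y₂ = 0.219/0.258 = 0.851 m/s.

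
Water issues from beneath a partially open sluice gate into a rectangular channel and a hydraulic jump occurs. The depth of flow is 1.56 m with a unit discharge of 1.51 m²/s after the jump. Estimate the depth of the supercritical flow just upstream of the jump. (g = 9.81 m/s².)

y₁ = 0.172 m

V₂ = q/y₂ = 1.51/1.56 = 0.968 m/s; Fr₂ = V₂/√(g·y₂) = 0.247.
Since the conjugate-depth ratio holds either way, y₁/y₂ = ½[√(1 + 8Fr₂²) − 1] = ½[√1.490 − 1] = 0.110.
y₁ = 0.110 × 1.56 = 0.172 m.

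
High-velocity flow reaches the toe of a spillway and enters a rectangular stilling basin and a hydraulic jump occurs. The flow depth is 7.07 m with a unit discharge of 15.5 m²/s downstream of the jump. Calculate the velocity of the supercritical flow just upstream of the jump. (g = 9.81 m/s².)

V₁ = 17.8 m/s

V₂ = q/y₂ = 15.5/7.07 = 2.19 m/s; Fr₂ = V₂/√(g·y₂) = 0.263.
The Bélanger relation is symmetric: y₁/y₂ = ½[√(1 + 8Fr₂²) − 1] = ½[√1.554 − 1] = 0.123.
y₁ = 0.123 × 7.07 = 0.872 m.
V₁ = q/y₁ = 15.5/0.872 = 17.8 m/s.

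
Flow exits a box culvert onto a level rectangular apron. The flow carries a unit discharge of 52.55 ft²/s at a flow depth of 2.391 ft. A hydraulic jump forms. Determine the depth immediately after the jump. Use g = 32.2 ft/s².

y₂ = 7.358 ft

V₁ = q/y₁ = 52.55/2.391 = 21.98 ft/s. Fr₁ = V₁/√(g·y₁) = 21.98/√(32.2×2.391) = 2.505.
From the momentum equation for a rectangular channel, y₂/y₁ = ½[√(1 + 8Fr₁²) − 1] = ½[√51.193 − 1] = 3.077.
y₂ = 3.077 × 2.391 = 7.358 ft.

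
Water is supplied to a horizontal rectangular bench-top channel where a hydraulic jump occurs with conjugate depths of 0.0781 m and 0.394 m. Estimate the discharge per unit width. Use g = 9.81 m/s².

q = 0.267 m²/s

For a rectangular channel the momentum equation gives q² = ½·g·y₁·y₂·(y₁ + y₂) = ½×9.81×0.0781×0.394×0.472 = 0.0713.
q = √0.0713 = 0.267 m²/s.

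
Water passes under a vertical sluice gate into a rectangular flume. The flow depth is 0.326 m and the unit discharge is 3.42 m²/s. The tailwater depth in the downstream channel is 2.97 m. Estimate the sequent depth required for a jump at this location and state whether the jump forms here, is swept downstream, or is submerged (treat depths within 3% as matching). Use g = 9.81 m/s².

y₂ = 2.55 m; the jump is submerged

V₁ = q/y₁ = 3.42/0.326 = 10.5 m/s. Fr₁ = V₁/√(g·y₁) = 10.5/√(9.81×0.326) = 5.87.
Conjugate-depth relation: y₂/y₁ = ½[√(1 + 8Fr₁²) − 1] = ½[√276.3 − 1] = 7.81.
y₂ = 7.81 × 0.326 = 2.55 m.
Tailwater y_tw = 2.97 m: y_tw > y₂, so the jump is submerged.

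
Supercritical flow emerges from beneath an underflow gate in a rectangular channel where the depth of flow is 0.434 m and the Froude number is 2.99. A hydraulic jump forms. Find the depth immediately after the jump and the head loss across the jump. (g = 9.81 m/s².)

y₂ = 1.63 m; ΔE = 0.606 m

Fr₁ = 2.99 (given).
By Bélanger, y₂/y₁ = ½[√(1 + 8Fr₁²) − 1] = ½[√72.52 − 1] = 3.76.
y₂ = 3.76 × 0.434 = 1.63 m.
Head loss: ΔE = (y₂ − y₁)³/(4y₁y₂) = (1.63 − 0.434)³/(4×0.434×1.63) = 1.71/2.83 = 0.606 m.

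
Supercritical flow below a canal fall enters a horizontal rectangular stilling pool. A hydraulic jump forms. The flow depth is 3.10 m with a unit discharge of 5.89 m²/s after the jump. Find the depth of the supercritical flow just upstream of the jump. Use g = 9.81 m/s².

y₁ = 0.614 m

V₂ = q/y₂ = 5.89/3.10 = 1.90 m/s; Fr₂ = V₂/√(g·y₂) = 0.345.
From the momentum equation (using Fr₂), y₁/y₂ = ½[√(1 + 8Fr₂²) − 1] = ½[√1.950 − 1] = 0.198.
y₁ = 0.198 × 3.10 = 0.614 m.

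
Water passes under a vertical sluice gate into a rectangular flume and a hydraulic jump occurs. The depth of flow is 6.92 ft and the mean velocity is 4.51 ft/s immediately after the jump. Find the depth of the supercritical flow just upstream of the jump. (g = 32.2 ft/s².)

Fr₂ = V₂/√(g·y₂) = 4.51/√(32.2×6.92) = 0.302.
From the momentum equation (using Fr₂), y₁/y₂ = ½[√(1 + 8Fr₂²) − 1] = ½[√1.730 − 1] = 0.158.
y₁ = 0.158 × 6.92 = 1.09 ft.

y₁ = 1.09 ft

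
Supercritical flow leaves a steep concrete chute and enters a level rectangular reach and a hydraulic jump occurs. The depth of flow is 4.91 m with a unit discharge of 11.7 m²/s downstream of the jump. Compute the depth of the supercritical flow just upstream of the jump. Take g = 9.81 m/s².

y₁ = 0.967 m

V₂ = q/y₂ = 11.7/4.91 = 2.38 m/s; Fr₂ = V₂/√(g·y₂) = 0.343.
Since the conjugate-depth ratio holds either way, y₁/y₂ = ½[√(1 + 8Fr₂²) − 1] = ½[√1.943 − 1] = 0.197.
y₁ = 0.197 × 4.91 = 0.967 m.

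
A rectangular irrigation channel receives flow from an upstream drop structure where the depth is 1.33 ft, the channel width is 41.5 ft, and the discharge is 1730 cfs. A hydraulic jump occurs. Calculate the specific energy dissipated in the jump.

ΔE = 7.83 ft

q = Q/b = 1730/41.5 = 41.7 ft²/s; V₁ = q/y₁ = 31.3 ft/s. Fr₁ = V₁/√(g·y₁) = 4.79.
Conjugate-depth relation: y₂/y₁ = ½[√(1 + 8Fr₁²) − 1] = ½[√184.5 − 1] = 6.29.
y₂ = 6.29 × 1.33 = 8.37 ft.
Head loss: ΔE = (y₂ − y₁)³/(4y₁y₂) = (8.37 − 1.33)³/(4×1.33×8.37) = 349/44.5 = 7.83 ft.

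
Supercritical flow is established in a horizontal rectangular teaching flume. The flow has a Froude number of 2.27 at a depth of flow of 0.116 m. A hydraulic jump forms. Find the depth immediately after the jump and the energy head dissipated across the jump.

y₂ = 0.319 m; ΔE = 0.0564 m

Fr₁ = 2.27 (given).
Bélanger equation: y₂/y₁ = ½[√(1 + 8Fr₁²) − 1] = ½[√42.22 − 1] = 2.75.
y₂ = 2.75 × 0.116 = 0.319 m.
Head loss: ΔE = (y₂ − y₁)³/(4y₁y₂) = (0.319 − 0.116)³/(4×0.116×0.319) = 0.00835/0.148 = 0.0564 m.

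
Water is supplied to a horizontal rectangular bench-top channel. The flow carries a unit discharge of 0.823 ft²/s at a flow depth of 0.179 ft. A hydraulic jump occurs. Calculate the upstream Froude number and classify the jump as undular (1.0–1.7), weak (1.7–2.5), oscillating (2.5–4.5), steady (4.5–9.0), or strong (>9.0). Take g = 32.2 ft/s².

V₁ = q/y₁ = 0.823/0.179 = 4.60 ft/s. Fr₁ = V₁/√(g·y₁) = 4.60/√(32.2×0.179) = 1.92.
Fr₁ = 1.92 lies in the weak range.

Fr₁ = 1.92; weak jump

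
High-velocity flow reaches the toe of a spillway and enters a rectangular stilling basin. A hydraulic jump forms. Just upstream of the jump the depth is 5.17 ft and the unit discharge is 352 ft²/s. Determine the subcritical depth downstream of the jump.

y₂ = 36.1 ft

V₁ = q/y₁ = 352/5.17 = 68.1 ft/s. Fr₁ = V₁/√(g·y₁) = 68.1/√(32.2×5.17) = 5.28.
Conjugate-depth relation: y₂/y₁ = ½[√(1 + 8Fr₁²) − 1] = ½[√223.8 − 1] = 6.98.
y₂ = 6.98 × 5.17 = 36.1 ft.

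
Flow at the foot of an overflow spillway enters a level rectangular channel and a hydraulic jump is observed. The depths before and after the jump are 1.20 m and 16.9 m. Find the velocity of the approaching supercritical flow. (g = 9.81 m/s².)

V₁ = 35.4 m/s

For a rectangular channel the momentum equation gives q² = ½·g·y₁·y₂·(y₁ + y₂) = ½×9.81×1.20×16.9×18.1 = 1800.
q = √1800 = 42.4 m²/s.
V₁ = q/y₁ = 42.4/1.20 = 35.4 m/s.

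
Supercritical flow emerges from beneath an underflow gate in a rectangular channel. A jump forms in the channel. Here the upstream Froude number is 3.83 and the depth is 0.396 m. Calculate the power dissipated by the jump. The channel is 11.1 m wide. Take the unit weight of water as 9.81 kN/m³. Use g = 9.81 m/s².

P = 399 kW

Fr₁ = 3.83 (given).
Bélanger equation: y₂/y₁ = ½[√(1 + 8Fr₁²) − 1] = ½[√118.4 − 1] = 4.94.
y₂ = 4.94 × 0.396 = 1.96 m.
V₁ = Fr₁·√(g·y₁) = 3.83×√(9.81×0.396) = 7.55 m/s; q = V₁·y₁ = 2.99 m²/s. V₂ = q/y₂ = 2.99/1.96 = 1.53 m/s. E₁ = y₁ + V₁²/2g = 3.30 m; E₂ = y₂ + V₂²/2g = 2.08 m. ΔE = E₁ − E₂ = 1.23 m.
Q = q·b = 2.99 × 11.1 = 33.2 m³/s. P = γ·Q·ΔE = 9.81 × 33.2 × 1.23 = 399 kW.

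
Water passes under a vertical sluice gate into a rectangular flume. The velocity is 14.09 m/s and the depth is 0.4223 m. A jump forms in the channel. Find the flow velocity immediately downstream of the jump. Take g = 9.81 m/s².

Fr₁ = V₁/√(g·y₁) = 14.09/√(9.81×0.4223) = 6.923.
Conjugate-depth relation: y₂/y₁ = ½[√(1 + 8Fr₁²) − 1] = ½[√384.37 − 1] = 9.303.
y₂ = 9.303 × 0.4223 = 3.929 m.
q = V₁·y₁ = 14.09 × 0.4223 = 5.950 m²/s.
V₂ = q/y₂ = 5.950/3.929 = 1.515 m/s.

V₂ = 1.515 m/s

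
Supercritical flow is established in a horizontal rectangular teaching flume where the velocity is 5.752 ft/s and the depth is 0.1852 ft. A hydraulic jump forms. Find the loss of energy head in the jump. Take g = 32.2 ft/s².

ΔE = 0.1053 ft

Fr₁ = V₁/√(g·y₁) = 5.752/√(32.2×0.1852) = 2.355.
Conjugate-depth relation: y₂/y₁ = ½[√(1 + 8Fr₁²) − 1] = ½[√45.384 − 1] = 2.868.
y₂ = 2.868 × 0.1852 = 0.5312 ft.
q = V₁·y₁ = 5.752 × 0.1852 = 1.065 ft²/s. V₂ = q/y₂ = 1.065/0.5312 = 2.005 ft/s. E₁ = y₁ + V₁²/2g = 0.6990 ft; E₂ = y₂ + V₂²/2g = 0.5937 ft. ΔE = E₁ − E₂ = 0.1053 ft.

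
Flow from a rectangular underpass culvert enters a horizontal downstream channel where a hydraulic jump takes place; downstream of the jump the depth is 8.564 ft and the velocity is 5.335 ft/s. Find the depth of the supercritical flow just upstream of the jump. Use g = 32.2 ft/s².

y₁ = 1.504 ft

Fr₂ = V₂/√(g·y₂) = 5.335/√(32.2×8.564) = 0.3213.
Since the conjugate-depth ratio holds either way, y₁/y₂ = ½[√(1 + 8Fr₂²) − 1] = ½[√1.8257 − 1] = 0.1756.
y₁ = 0.1756 × 8.564 = 1.504 ft.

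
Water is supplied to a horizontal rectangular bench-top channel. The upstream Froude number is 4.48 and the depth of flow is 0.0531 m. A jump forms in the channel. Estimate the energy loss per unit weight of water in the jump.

ΔE = 0.260 m

Fr₁ = 4.48 (given).
From the momentum equation for a rectangular channel, y₂/y₁ = ½[√(1 + 8Fr₁²) − 1] = ½[√161.6 − 1] = 5.86.
y₂ = 5.86 × 0.0531 = 0.311 m.
V₁ = Fr₁·√(g·y₁) = 4.48×√(9.81×0.0531) = 3.23 m/s; q = V₁·y₁ = 0.172 m²/s. V₂ = q/y₂ = 0.172/0.311 = 0.552 m/s. E₁ = y₁ + V₁²/2g = 0.586 m; E₂ = y₂ + V₂²/2g = 0.326 m. ΔE = E₁ − E₂ = 0.260 m.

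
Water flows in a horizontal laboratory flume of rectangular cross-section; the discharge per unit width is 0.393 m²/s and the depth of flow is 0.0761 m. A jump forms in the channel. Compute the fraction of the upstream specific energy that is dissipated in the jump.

V₁ = q/y₁ = 0.393/0.0761 = 5.16 m/s. Fr₁ = V₁/√(g·y₁) = 5.16/√(9.81×0.0761) = 5.98.
Conjugate-depth relation: y₂/y₁ = ½[√(1 + 8Fr₁²) − 1] = ½[√286.8 − 1] = 7.97.
y₂ = 7.97 × 0.0761 = 0.606 m.
E₁ = y₁ + V₁²/2g = 1.44 m. ΔE = (y₂ − y₁)³/(4y₁y₂) = 0.808 m. ΔE/E₁ = 0.808/1.44 = 0.563.

ΔE/E₁ = 0.563 (56.3%)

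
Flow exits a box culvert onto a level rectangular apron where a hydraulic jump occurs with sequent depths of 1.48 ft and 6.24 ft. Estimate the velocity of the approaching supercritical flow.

V₁ = 22.9 ft/s

For a rectangular channel the momentum equation gives q² = ½·g·y₁·y₂·(y₁ + y₂) = ½×32.2×1.48×6.24×7.72 = 1148.
q = √1148 = 33.9 ft²/s.
V₁ = q/y₁ = 33.9/1.48 = 22.9 ft/s.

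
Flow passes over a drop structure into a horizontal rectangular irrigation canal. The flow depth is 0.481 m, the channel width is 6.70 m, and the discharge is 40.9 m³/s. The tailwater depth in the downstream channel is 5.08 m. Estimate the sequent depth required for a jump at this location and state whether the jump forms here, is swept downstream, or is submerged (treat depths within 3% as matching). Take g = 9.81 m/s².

q = Q/b = 40.9/6.70 = 6.10 m²/s; V₁ = q/y₁ = 12.7 m/s. Fr₁ = V₁/√(g·y₁) = 5.84.
Conjugate-depth relation: y₂/y₁ = ½[√(1 + 8Fr₁²) − 1] = ½[√274.1 − 1] = 7.78.
y₂ = 7.78 × 0.481 = 3.74 m.
Tailwater y_tw = 5.08 m: y_tw > y₂, so the jump is submerged.

y₂ = 3.74 m; the jump is submerged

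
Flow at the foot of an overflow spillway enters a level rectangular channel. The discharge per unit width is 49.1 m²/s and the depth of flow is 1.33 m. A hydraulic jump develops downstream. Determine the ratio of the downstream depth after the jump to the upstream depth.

V₁ = q/y₁ = 49.1/1.33 = 36.9 m/s. Fr₁ = V₁/√(g·y₁) = 36.9/√(9.81×1.33) = 10.2.
From the momentum equation for a rectangular channel, y₂/y₁ = ½[√(1 + 8Fr₁²) − 1] = ½[√836.7 − 1] = 14.0.

y₂/y₁ = 14.0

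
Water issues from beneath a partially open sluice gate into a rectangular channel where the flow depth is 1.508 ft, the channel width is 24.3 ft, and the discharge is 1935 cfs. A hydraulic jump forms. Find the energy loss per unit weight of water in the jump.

q = Q/b = 1935/24.3 = 79.63 ft²/s; V₁ = q/y₁ = 52.80 ft/s. Fr₁ = V₁/√(g·y₁) = 7.578.
Bélanger equation: y₂/y₁ = ½[√(1 + 8Fr₁²) − 1] = ½[√460.39 − 1] = 10.23.
y₂ = 10.23 × 1.508 = 15.42 ft.
Head loss: ΔE = (y₂ − y₁)³/(4y₁y₂) = (15.42 − 1.508)³/(4×1.508×15.42) = 2695/93.04 = 28.97 ft.

ΔE = 28.97 ft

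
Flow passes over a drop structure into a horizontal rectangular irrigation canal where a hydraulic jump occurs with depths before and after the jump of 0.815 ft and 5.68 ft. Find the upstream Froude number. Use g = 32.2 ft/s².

For a rectangular channel the momentum equation gives q² = ½·g·y₁·y₂·(y₁ + y₂) = ½×32.2×0.815×5.68×6.49 = 484.
q = √484 = 22.0 ft²/s.
V₁ = q/y₁ = 27.0 ft/s; Fr₁ = V₁/√(g·y₁) = 5.27.

Fr₁ = 5.27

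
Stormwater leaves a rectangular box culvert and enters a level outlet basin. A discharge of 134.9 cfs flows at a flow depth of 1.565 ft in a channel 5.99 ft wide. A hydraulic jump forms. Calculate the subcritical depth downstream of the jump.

y₂ = 3.772 ft

q = Q/b = 134.9/5.99 = 22.52 ft²/s; V₁ = q/y₁ = 14.39 ft/s. Fr₁ = V₁/√(g·y₁) = 2.027.
Bélanger equation: y₂/y₁ = ½[√(1 + 8Fr₁²) − 1] = ½[√33.875 − 1] = 2.410.
y₂ = 2.410 × 1.565 = 3.772 ft.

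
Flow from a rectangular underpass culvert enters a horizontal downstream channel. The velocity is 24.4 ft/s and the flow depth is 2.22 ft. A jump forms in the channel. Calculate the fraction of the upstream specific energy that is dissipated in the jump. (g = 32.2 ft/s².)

Fr₁ = V₁/√(g·y₁) = 24.4/√(32.2×2.22) = 2.89.
Sequent-depth ratio: y₂/y₁ = ½[√(1 + 8Fr₁²) − 1] = ½[√67.63 − 1] = 3.61.
y₂ = 3.61 × 2.22 = 8.02 ft.
E₁ = y₁ + V₁²/2g = 11.5 ft. ΔE = (y₂ − y₁)³/(4y₁y₂) = 2.74 ft. ΔE/E₁ = 2.74/11.5 = 0.239.

ΔE/E₁ = 0.239 (23.9%)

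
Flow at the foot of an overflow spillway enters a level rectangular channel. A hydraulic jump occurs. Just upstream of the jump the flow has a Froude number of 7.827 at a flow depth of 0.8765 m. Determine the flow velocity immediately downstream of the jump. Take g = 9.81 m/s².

Fr₁ = 7.827 (given).
From the momentum equation for a rectangular channel, y₂/y₁ = ½[√(1 + 8Fr₁²) − 1] = ½[√491.10 − 1] = 10.58.
y₂ = 10.58 × 0.8765 = 9.274 m.
V₁ = Fr₁·√(g·y₁) = 7.827×√(9.81×0.8765) = 22.95 m/s; q = V₁·y₁ = 20.12 m²/s.
V₂ = q/y₂ = 20.12/9.274 = 2.169 m/s.

V₂ = 2.169 m/s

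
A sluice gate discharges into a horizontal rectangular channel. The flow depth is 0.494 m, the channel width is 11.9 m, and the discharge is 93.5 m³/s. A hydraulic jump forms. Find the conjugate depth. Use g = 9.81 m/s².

q = Q/b = 93.5/11.9 = 7.86 m²/s; V₁ = q/y₁ = 15.9 m/s. Fr₁ = V₁/√(g·y₁) = 7.23.
Conjugate-depth relation: y₂/y₁ = ½[√(1 + 8Fr₁²) − 1] = ½[√418.6 − 1] = 9.73.
y₂ = 9.73 × 0.494 = 4.81 m.

y₂ = 4.81 m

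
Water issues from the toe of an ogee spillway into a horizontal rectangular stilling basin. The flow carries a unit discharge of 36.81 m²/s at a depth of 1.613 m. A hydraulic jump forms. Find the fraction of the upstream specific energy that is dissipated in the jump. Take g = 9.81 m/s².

ΔE/E₁ = 0.547 (54.7%)

V₁ = q/y₁ = 36.81/1.613 = 22.82 m/s. Fr₁ = V₁/√(g·y₁) = 22.82/√(9.81×1.613) = 5.737.
Bélanger equation: y₂/y₁ = ½[√(1 + 8Fr₁²) − 1] = ½[√264.30 − 1] = 7.629.
y₂ = 7.629 × 1.613 = 12.30 m.
E₁ = y₁ + V₁²/2g = 28.16 m. ΔE = (y₂ − y₁)³/(4y₁y₂) = 15.40 m. ΔE/E₁ = 15.40/28.16 = 0.547.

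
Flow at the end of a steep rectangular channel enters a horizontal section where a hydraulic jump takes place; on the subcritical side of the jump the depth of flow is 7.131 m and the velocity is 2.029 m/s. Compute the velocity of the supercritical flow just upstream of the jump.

V₁ = 19.07 m/s

Fr₂ = V₂/√(g·y₂) = 2.029/√(9.81×7.131) = 0.2426.
Applying the sequent-depth relation in reverse, y₁/y₂ = ½[√(1 + 8Fr₂²) − 1] = ½[√1.4708 − 1] = 0.1064.
y₁ = 0.1064 × 7.131 = 0.7586 m.
V₁ = q/y₁ = 14.47/0.7586 = 19.07 m/s.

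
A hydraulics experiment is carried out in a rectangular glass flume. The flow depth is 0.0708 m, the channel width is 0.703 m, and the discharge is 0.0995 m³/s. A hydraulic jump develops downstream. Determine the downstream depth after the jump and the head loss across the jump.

q = Q/b = 0.0995/0.703 = 0.142 m²/s; V₁ = q/y₁ = 2.00 m/s. Fr₁ = V₁/√(g·y₁) = 2.40.
By Bélanger, y₂/y₁ = ½[√(1 + 8Fr₁²) − 1] = ½[√47.03 − 1] = 2.93.
y₂ = 2.93 × 0.0708 = 0.207 m.
V₂ = q/y₂ = 0.142/0.207 = 0.683 m/s. E₁ = y₁ + V₁²/2g = 0.274 m; E₂ = y₂ + V₂²/2g = 0.231 m. ΔE = E₁ − E₂ = 0.0434 m.

y₂ = 0.207 m; ΔE = 0.0434 m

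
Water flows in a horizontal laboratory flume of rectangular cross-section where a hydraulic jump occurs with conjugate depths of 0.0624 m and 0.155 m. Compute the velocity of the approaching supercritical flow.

For a rectangular channel the momentum equation gives q² = ½·g·y₁·y₂·(y₁ + y₂) = ½×9.81×0.0624×0.155×0.217 = 0.0103.
q = √0.0103 = 0.102 m²/s.
V₁ = q/y₁ = 0.102/0.0624 = 1.63 m/s.

V₁ = 1.63 m/s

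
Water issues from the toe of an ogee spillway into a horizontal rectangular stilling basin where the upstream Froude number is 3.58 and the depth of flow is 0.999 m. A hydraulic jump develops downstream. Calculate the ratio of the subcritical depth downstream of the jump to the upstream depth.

y₂/y₁ = 4.59

Fr₁ = 3.58 (given).
Conjugate-depth relation: y₂/y₁ = ½[√(1 + 8Fr₁²) − 1] = ½[√103.5 − 1] = 4.59.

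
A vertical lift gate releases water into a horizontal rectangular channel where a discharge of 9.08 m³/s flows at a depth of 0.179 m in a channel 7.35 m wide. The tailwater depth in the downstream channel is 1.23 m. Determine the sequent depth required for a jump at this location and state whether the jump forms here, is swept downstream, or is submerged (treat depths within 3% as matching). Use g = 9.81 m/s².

y₂ = 1.23 m; the jump forms here

q = Q/b = 9.08/7.35 = 1.24 m²/s; V₁ = q/y₁ = 6.90 m/s. Fr₁ = V₁/√(g·y₁) = 5.21.
Sequent-depth ratio: y₂/y₁ = ½[√(1 + 8Fr₁²) − 1] = ½[√218.0 − 1] = 6.88.
y₂ = 6.88 × 0.179 = 1.23 m.
Tailwater y_tw = 1.23 m: y_tw ≈ y₂, so the jump forms here.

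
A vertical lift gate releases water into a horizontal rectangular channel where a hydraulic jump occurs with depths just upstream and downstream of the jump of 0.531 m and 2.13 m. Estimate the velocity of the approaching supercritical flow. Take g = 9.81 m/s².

V₁ = 7.24 m/s

For a rectangular channel the momentum equation gives q² = ½·g·y₁·y₂·(y₁ + y₂) = ½×9.81×0.531×2.13×2.66 = 14.8.
q = √14.8 = 3.84 m²/s.
V₁ = q/y₁ = 3.84/0.531 = 7.24 m/s.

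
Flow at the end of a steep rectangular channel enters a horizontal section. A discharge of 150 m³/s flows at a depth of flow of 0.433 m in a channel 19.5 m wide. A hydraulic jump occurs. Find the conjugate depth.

y₂ = 5.07 m

q = Q/b = 150/19.5 = 7.69 m²/s; V₁ = q/y₁ = 17.8 m/s. Fr₁ = V₁/√(g·y₁) = 8.62.
Conjugate-depth relation: y₂/y₁ = ½[√(1 + 8Fr₁²) − 1] = ½[√595.4 − 1] = 11.7.
y₂ = 11.7 × 0.433 = 5.07 m.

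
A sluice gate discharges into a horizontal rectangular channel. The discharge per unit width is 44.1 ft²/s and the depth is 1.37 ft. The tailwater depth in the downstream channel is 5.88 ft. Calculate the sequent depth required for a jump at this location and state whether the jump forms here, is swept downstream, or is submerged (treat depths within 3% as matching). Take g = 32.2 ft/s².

y₂ = 8.73 ft; the jump is swept downstream

V₁ = q/y₁ = 44.1/1.37 = 32.2 ft/s. Fr₁ = V₁/√(g·y₁) = 32.2/√(32.2×1.37) = 4.85.
Bélanger equation: y₂/y₁ = ½[√(1 + 8Fr₁²) − 1] = ½[√188.9 − 1] = 6.37.
y₂ = 6.37 × 1.37 = 8.73 ft.
Tailwater y_tw = 5.88 ft: y_tw < y₂, so the jump is swept downstream.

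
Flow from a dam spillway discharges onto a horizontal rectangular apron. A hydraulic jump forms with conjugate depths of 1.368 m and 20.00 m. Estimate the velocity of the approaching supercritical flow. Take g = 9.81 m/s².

V₁ = 39.14 m/s

For a rectangular channel the momentum equation gives q² = ½·g·y₁·y₂·(y₁ + y₂) = ½×9.81×1.368×20.00×21.37 = 2868.
q = √2868 = 53.55 m²/s.
V₁ = q/y₁ = 53.55/1.368 = 39.14 m/s.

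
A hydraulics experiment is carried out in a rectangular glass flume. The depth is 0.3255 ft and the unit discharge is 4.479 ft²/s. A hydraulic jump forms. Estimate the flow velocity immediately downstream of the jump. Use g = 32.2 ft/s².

V₂ = 2.488 ft/s

V₁ = q/y₁ = 4.479/0.3255 = 13.76 ft/s. Fr₁ = V₁/√(g·y₁) = 13.76/√(32.2×0.3255) = 4.250.
From the momentum equation for a rectangular channel, y₂/y₁ = ½[√(1 + 8Fr₁²) − 1] = ½[√145.53 − 1] = 5.532.
y₂ = 5.532 × 0.3255 = 1.801 ft.
V₂ = q/y₂ = 4.479/1.801 = 2.488 ft/s.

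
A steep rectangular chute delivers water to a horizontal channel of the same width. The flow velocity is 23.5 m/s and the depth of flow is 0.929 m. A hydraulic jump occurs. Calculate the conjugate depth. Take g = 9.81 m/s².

Fr₁ = V₁/√(g·y₁) = 23.5/√(9.81×0.929) = 7.78.
Bélanger equation: y₂/y₁ = ½[√(1 + 8Fr₁²) − 1] = ½[√485.8 − 1] = 10.5.
y₂ = 10.5 × 0.929 = 9.77 m.

y₂ = 9.77 m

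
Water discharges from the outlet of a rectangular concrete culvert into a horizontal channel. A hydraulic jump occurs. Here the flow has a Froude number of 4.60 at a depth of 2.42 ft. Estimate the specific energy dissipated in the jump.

Fr₁ = 4.60 (given).
Sequent-depth ratio: y₂/y₁ = ½[√(1 + 8Fr₁²) − 1] = ½[√170.3 − 1] = 6.02.
y₂ = 6.02 × 2.42 = 14.6 ft.
Head loss: ΔE = (y₂ − y₁)³/(4y₁y₂) = (14.6 − 2.42)³/(4×2.42×14.6) = 1798/141 = 12.7 ft.

ΔE = 12.7 ft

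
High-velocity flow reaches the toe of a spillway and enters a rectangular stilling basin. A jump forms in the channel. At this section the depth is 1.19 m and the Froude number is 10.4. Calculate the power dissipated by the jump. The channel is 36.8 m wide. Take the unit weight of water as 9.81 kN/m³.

P = 737456 kW

Fr₁ = 10.4 (given).
By Bélanger, y₂/y₁ = ½[√(1 + 8Fr₁²) − 1] = ½[√866.3 − 1] = 14.2.
y₂ = 14.2 × 1.19 = 16.9 m.
Head loss: ΔE = (y₂ − y₁)³/(4y₁y₂) = (16.9 − 1.19)³/(4×1.19×16.9) = 3890/80.5 = 48.3 m.
V₁ = Fr₁·√(g·y₁) = 10.4×√(9.81×1.19) = 35.5 m/s; q = V₁·y₁ = 42.3 m²/s. Q = q·b = 42.3 × 36.8 = 1556 m³/s. P = γ·Q·ΔE = 9.81 × 1556 × 48.3 = 737456 kW.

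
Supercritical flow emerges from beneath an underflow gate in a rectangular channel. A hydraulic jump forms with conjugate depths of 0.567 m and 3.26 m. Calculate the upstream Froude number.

Fr₁ = 4.40

For a rectangular channel the momentum equation gives q² = ½·g·y₁·y₂·(y₁ + y₂) = ½×9.81×0.567×3.26×3.83 = 34.7.
q = √34.7 = 5.89 m²/s.
V₁ = q/y₁ = 10.4 m/s; Fr₁ = V₁/√(g·y₁) = 4.40.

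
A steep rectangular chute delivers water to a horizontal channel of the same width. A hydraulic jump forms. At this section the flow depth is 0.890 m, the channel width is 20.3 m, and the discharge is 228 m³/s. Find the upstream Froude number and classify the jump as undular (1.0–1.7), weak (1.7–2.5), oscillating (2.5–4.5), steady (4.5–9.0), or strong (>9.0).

q = Q/b = 228/20.3 = 11.2 m²/s; V₁ = q/y₁ = 12.6 m/s. Fr₁ = V₁/√(g·y₁) = 4.27.
Fr₁ = 4.27 lies in the oscillating range.

Fr₁ = 4.27; oscillating jump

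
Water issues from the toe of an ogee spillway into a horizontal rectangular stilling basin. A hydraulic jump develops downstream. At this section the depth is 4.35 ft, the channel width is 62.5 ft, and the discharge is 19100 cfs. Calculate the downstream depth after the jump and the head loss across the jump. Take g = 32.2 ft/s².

y₂ = 34.4 ft; ΔE = 45.4 ft

q = Q/b = 19100/62.5 = 306 ft²/s; V₁ = q/y₁ = 70.3 ft/s. Fr₁ = V₁/√(g·y₁) = 5.94.
From the momentum equation for a rectangular channel, y₂/y₁ = ½[√(1 + 8Fr₁²) − 1] = ½[√282.9 − 1] = 7.91.
y₂ = 7.91 × 4.35 = 34.4 ft.
V₂ = q/y₂ = 306/34.4 = 8.88 ft/s. E₁ = y₁ + V₁²/2g = 81.0 ft; E₂ = y₂ + V₂²/2g = 35.6 ft. ΔE = E₁ − E₂ = 45.4 ft.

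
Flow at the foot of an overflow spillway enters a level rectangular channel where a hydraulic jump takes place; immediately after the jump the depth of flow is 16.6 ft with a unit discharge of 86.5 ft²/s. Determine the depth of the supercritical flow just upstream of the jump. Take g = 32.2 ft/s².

y₁ = 1.54 ft

V₂ = q/y₂ = 86.5/16.6 = 5.21 ft/s; Fr₂ = V₂/√(g·y₂) = 0.225.
From the momentum equation (using Fr₂), y₁/y₂ = ½[√(1 + 8Fr₂²) − 1] = ½[√1.406 − 1] = 0.0930.
y₁ = 0.0930 × 16.6 = 1.54 ft.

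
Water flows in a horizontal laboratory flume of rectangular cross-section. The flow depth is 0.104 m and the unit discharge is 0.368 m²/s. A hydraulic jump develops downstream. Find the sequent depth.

y₂ = 0.466 m

V₁ = q/y₁ = 0.368/0.104 = 3.54 m/s. Fr₁ = V₁/√(g·y₁) = 3.54/√(9.81×0.104) = 3.50.
Conjugate-depth relation: y₂/y₁ = ½[√(1 + 8Fr₁²) − 1] = ½[√99.18 − 1] = 4.48.
y₂ = 4.48 × 0.104 = 0.466 m.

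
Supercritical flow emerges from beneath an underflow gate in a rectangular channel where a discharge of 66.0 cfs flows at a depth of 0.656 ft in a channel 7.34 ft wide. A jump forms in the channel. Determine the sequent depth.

q = Q/b = 66.0/7.34 = 8.99 ft²/s; V₁ = q/y₁ = 13.7 ft/s. Fr₁ = V₁/√(g·y₁) = 2.98.
Conjugate-depth relation: y₂/y₁ = ½[√(1 + 8Fr₁²) − 1] = ½[√72.16 − 1] = 3.75.
y₂ = 3.75 × 0.656 = 2.46 ft.

y₂ = 2.46 ft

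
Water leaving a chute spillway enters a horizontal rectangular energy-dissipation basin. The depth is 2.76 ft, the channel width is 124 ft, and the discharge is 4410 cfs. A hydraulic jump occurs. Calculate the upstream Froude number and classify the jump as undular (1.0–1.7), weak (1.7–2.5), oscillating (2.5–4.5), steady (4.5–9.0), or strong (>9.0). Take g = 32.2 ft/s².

Fr₁ = 1.37; undular jump

q = Q/b = 4410/124 = 35.6 ft²/s; V₁ = q/y₁ = 12.9 ft/s. Fr₁ = V₁/√(g·y₁) = 1.37.
Fr₁ = 1.37 lies in the undular range.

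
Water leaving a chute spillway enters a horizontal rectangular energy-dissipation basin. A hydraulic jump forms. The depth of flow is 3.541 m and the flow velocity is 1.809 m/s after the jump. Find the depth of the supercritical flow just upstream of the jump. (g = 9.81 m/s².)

y₁ = 0.5741 m

Fr₂ = V₂/√(g·y₂) = 1.809/√(9.81×3.541) = 0.3069.
The Bélanger relation is symmetric: y₁/y₂ = ½[√(1 + 8Fr₂²) − 1] = ½[√1.7537 − 1] = 0.1621.
y₁ = 0.1621 × 3.541 = 0.5741 m.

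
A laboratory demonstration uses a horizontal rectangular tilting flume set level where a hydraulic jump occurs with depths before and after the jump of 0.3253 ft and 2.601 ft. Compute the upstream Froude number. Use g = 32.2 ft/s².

Fr₁ = 5.997

For a rectangular channel the momentum equation gives q² = ½·g·y₁·y₂·(y₁ + y₂) = ½×32.2×0.3253×2.601×2.926 = 39.86.
q = √39.86 = 6.314 ft²/s.
V₁ = q/y₁ = 19.41 ft/s; Fr₁ = V₁/√(g·y₁) = 5.997.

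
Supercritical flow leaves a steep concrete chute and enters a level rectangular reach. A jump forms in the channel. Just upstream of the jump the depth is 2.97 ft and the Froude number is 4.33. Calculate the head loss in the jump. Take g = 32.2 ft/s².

ΔE = 13.2 ft

Fr₁ = 4.33 (given).
Conjugate-depth relation: y₂/y₁ = ½[√(1 + 8Fr₁²) − 1] = ½[√151.0 − 1] = 5.64.
y₂ = 5.64 × 2.97 = 16.8 ft.
Head loss: ΔE = (y₂ − y₁)³/(4y₁y₂) = (16.8 − 2.97)³/(4×2.97×16.8) = 2624/199 = 13.2 ft.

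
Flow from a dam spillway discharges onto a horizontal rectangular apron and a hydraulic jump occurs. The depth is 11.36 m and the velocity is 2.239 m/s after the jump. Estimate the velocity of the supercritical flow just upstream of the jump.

V₁ = 26.95 m/s

Fr₂ = V₂/√(g·y₂) = 2.239/√(9.81×11.36) = 0.2121.
The Bélanger relation is symmetric: y₁/y₂ = ½[√(1 + 8Fr₂²) − 1] = ½[√1.3599 − 1] = 0.08307.
y₁ = 0.08307 × 11.36 = 0.9437 m.
V₁ = q/y₁ = 25.44/0.9437 = 26.95 m/s.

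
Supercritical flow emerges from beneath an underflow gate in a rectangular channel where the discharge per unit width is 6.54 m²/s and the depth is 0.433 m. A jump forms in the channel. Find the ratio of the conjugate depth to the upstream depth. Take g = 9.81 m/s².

y₂/y₁ = 9.88

V₁ = q/y₁ = 6.54/0.433 = 15.1 m/s. Fr₁ = V₁/√(g·y₁) = 15.1/√(9.81×0.433) = 7.33.
By Bélanger, y₂/y₁ = ½[√(1 + 8Fr₁²) − 1] = ½[√430.6 − 1] = 9.88.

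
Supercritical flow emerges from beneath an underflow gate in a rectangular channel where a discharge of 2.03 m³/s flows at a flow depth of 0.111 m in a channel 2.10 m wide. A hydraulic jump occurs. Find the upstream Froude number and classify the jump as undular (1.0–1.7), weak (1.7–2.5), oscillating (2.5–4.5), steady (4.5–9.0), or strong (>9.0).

q = Q/b = 2.03/2.10 = 0.967 m²/s; V₁ = q/y₁ = 8.71 m/s. Fr₁ = V₁/√(g·y₁) = 8.35.
Fr₁ = 8.35 lies in the steady range.

Fr₁ = 8.35; steady jump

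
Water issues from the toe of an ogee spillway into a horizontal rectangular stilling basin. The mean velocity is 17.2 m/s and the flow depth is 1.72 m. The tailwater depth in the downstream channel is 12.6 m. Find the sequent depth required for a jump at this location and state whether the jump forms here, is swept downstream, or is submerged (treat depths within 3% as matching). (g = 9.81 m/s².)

Fr₁ = V₁/√(g·y₁) = 17.2/√(9.81×1.72) = 4.19.
Sequent-depth ratio: y₂/y₁ = ½[√(1 + 8Fr₁²) − 1] = ½[√141.3 − 1] = 5.44.
y₂ = 5.44 × 1.72 = 9.36 m.
Tailwater y_tw = 12.6 m: y_tw > y₂, so the jump is submerged.

y₂ = 9.36 m; the jump is submerged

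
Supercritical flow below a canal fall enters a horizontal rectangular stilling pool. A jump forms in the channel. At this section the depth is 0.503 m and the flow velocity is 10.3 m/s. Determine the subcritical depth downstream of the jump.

y₂ = 3.06 m

Fr₁ = V₁/√(g·y₁) = 10.3/√(9.81×0.503) = 4.64.
Conjugate-depth relation: y₂/y₁ = ½[√(1 + 8Fr₁²) − 1] = ½[√173.0 − 1] = 6.08.
y₂ = 6.08 × 0.503 = 3.06 m.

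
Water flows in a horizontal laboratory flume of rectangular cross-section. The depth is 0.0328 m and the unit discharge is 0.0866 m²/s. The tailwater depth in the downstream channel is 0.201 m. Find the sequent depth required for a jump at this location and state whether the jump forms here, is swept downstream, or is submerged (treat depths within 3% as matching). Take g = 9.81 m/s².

V₁ = q/y₁ = 0.0866/0.0328 = 2.64 m/s. Fr₁ = V₁/√(g·y₁) = 2.64/√(9.81×0.0328) = 4.65.
From the momentum equation for a rectangular channel, y₂/y₁ = ½[√(1 + 8Fr₁²) − 1] = ½[√174.3 − 1] = 6.10.
y₂ = 6.10 × 0.0328 = 0.200 m.
Tailwater y_tw = 0.201 m: y_tw ≈ y₂, so the jump forms here.

y₂ = 0.200 m; the jump forms here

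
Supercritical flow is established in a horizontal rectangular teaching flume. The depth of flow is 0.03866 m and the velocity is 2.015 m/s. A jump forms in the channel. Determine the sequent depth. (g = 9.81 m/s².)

y₂ = 0.1606 m

Fr₁ = V₁/√(g·y₁) = 2.015/√(9.81×0.03866) = 3.272.
From the momentum equation for a rectangular channel, y₂/y₁ = ½[√(1 + 8Fr₁²) − 1] = ½[√86.646 − 1] = 4.154.
y₂ = 4.154 × 0.03866 = 0.1606 m.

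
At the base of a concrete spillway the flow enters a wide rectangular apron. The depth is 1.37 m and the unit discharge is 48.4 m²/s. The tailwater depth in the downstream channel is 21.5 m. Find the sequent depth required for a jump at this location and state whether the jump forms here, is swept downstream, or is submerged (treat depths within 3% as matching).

y₂ = 18.0 m; the jump is submerged

V₁ = q/y₁ = 48.4/1.37 = 35.3 m/s. Fr₁ = V₁/√(g·y₁) = 35.3/√(9.81×1.37) = 9.64.
By Bélanger, y₂/y₁ = ½[√(1 + 8Fr₁²) − 1] = ½[√743.9 − 1] = 13.1.
y₂ = 13.1 × 1.37 = 18.0 m.
Tailwater y_tw = 21.5 m: y_tw > y₂, so the jump is submerged.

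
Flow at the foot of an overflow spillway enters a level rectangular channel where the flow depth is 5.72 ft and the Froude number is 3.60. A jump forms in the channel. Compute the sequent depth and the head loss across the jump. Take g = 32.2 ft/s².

y₂ = 26.4 ft; ΔE = 14.6 ft

Fr₁ = 3.60 (given).
From the momentum equation for a rectangular channel, y₂/y₁ = ½[√(1 + 8Fr₁²) − 1] = ½[√104.7 − 1] = 4.62.
y₂ = 4.62 × 5.72 = 26.4 ft.
Head loss: ΔE = (y₂ − y₁)³/(4y₁y₂) = (26.4 − 5.72)³/(4×5.72×26.4) = 8846/604 = 14.6 ft.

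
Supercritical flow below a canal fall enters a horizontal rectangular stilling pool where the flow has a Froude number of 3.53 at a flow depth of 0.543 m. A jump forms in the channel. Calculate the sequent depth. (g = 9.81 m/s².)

y₂ = 2.45 m

Fr₁ = 3.53 (given).
Conjugate-depth relation: y₂/y₁ = ½[√(1 + 8Fr₁²) − 1] = ½[√100.7 − 1] = 4.52.
y₂ = 4.52 × 0.543 = 2.45 m.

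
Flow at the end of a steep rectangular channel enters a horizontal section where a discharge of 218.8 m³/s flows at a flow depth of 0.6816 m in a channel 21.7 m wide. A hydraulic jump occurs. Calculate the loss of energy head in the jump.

ΔE = 6.458 m

q = Q/b = 218.8/21.7 = 10.08 m²/s; V₁ = q/y₁ = 14.79 m/s. Fr₁ = V₁/√(g·y₁) = 5.721.
Bélanger equation: y₂/y₁ = ½[√(1 + 8Fr₁²) − 1] = ½[√262.82 − 1] = 7.606.
y₂ = 7.606 × 0.6816 = 5.184 m.
V₂ = q/y₂ = 10.08/5.184 = 1.945 m/s. E₁ = y₁ + V₁²/2g = 11.84 m; E₂ = y₂ + V₂²/2g = 5.377 m. ΔE = E₁ − E₂ = 6.458 m.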